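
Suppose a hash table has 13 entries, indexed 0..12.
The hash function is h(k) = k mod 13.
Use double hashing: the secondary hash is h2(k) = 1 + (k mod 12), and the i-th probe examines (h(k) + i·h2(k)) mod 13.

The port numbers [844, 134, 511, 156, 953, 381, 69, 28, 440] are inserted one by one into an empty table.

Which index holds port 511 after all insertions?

7

Insert 844: h=12, slot 12 empty => index 12.
Insert 134: h=4, slot 4 empty => index 4.
Insert 511: h=4, h2=8, slots 4,12 occupied => index 7.
Insert 156: h=0, slot 0 empty => index 0.
Insert 953: h=4, h2=6, slot 4 occupied => index 10.
Insert 381: h=4, h2=10, slot 4 occupied => index 1.
Insert 69: h=4, h2=10, slots 4,1 occupied => index 11.
Insert 28: h=2, slot 2 empty => index 2.
Insert 440: h=11, h2=9, slots 11,7 occupied => index 3.
Table: [156, 381, 28, 440, 134, ., ., 511, ., ., 953, 69, 844]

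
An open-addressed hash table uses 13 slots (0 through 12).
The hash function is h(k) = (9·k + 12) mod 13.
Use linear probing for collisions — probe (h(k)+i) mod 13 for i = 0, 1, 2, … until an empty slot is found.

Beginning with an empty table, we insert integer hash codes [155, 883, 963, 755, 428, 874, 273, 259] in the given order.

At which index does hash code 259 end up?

155: h=3 → slot 3
883: h=3, probe 3,4 → slot 4
963: h=8 → slot 8
755: h=8, probe 8,9 → slot 9
428: h=3, probe 3,4,5 → slot 5
874: h=0 → slot 0
273: h=12 → slot 12
259: h=3, probe 3,4,5,6 → slot 6
Table: [874, ., ., 155, 883, 428, 259, ., 963, 755, ., ., 273]

6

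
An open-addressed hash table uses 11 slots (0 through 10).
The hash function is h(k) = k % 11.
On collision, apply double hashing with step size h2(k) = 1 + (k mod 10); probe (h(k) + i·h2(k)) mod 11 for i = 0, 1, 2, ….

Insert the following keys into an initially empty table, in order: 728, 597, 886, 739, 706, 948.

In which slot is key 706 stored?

728 hashes to 2; slot 2 is free → place at 2.
597 hashes to 3; slot 3 is free → place at 3.
886 hashes to 6; slot 6 is free → place at 6.
739 hashes to 2, h2=10; 2 taken → place at 1.
706 hashes to 2, h2=7; 2 taken → place at 9.
948 hashes to 2, h2=9; 2 taken → place at 0.
Table: [948, 739, 728, 597, -, -, 886, -, -, 706, -]

9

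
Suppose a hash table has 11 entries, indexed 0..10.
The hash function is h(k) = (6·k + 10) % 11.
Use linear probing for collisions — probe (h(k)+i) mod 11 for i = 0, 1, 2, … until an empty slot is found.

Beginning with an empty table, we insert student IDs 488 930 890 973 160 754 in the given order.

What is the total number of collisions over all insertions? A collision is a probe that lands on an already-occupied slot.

4

488: h=1 -> slot 1
930: h=2 -> slot 2
890: h=4 -> slot 4
973: h=7 -> slot 7
160: h=2, probe 2,3 -> slot 3
754: h=2, probe 2,3,4,5 -> slot 5
Table: [-, 488, 930, 160, 890, 754, -, 973, -, -, -]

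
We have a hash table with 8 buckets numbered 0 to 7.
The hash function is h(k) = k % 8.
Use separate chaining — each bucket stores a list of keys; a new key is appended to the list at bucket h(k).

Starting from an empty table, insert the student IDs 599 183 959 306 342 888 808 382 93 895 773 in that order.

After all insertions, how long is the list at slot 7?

4

Insert 599: h=7, bucket 7 empty → new chain.
Insert 183: h=7, bucket 7 nonempty → append to chain.
Insert 959: h=7, bucket 7 nonempty → append to chain.
Insert 306: h=2, bucket 2 empty → new chain.
Insert 342: h=6, bucket 6 empty → new chain.
Insert 888: h=0, bucket 0 empty → new chain.
Insert 808: h=0, bucket 0 nonempty → append to chain.
Insert 382: h=6, bucket 6 nonempty → append to chain.
Insert 93: h=5, bucket 5 empty → new chain.
Insert 895: h=7, bucket 7 nonempty → append to chain.
Insert 773: h=5, bucket 5 nonempty → append to chain.
Final buckets:
0: 888 -> 808
1: .
2: 306
3: .
4: .
5: 93 -> 773
6: 342 -> 382
7: 599 -> 183 -> 959 -> 895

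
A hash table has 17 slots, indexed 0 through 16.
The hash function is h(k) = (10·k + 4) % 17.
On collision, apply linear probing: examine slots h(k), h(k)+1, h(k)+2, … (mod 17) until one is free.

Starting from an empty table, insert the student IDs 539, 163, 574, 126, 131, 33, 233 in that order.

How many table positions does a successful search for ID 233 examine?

4

Insert 539: h=5, slot 5 empty → index 5.
Insert 163: h=2, slot 2 empty → index 2.
Insert 574: h=15, slot 15 empty → index 15.
Insert 126: h=6, slot 6 empty → index 6.
Insert 131: h=5, slots 5,6 occupied → index 7.
Insert 33: h=11, slot 11 empty → index 11.
Insert 233: h=5, slots 5,6,7 occupied → index 8.
Table: [—, —, 163, —, —, 539, 126, 131, 233, —, —, 33, —, —, —, 574, —]
Lookup 233: h=5, probe 5,6,7,8 → found at 8.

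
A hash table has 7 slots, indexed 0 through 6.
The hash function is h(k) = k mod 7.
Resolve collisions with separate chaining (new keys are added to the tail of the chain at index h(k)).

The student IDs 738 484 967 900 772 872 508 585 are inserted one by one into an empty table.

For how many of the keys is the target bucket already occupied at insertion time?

Insert 738: h=3, bucket 3 empty -> new chain.
Insert 484: h=1, bucket 1 empty -> new chain.
Insert 967: h=1, bucket 1 nonempty -> append to chain.
Insert 900: h=4, bucket 4 empty -> new chain.
Insert 772: h=2, bucket 2 empty -> new chain.
Insert 872: h=4, bucket 4 nonempty -> append to chain.
Insert 508: h=4, bucket 4 nonempty -> append to chain.
Insert 585: h=4, bucket 4 nonempty -> append to chain.
Final buckets:
0: _
1: 484 -> 967
2: 772
3: 738
4: 900 -> 872 -> 508 -> 585
5: _
6: _

4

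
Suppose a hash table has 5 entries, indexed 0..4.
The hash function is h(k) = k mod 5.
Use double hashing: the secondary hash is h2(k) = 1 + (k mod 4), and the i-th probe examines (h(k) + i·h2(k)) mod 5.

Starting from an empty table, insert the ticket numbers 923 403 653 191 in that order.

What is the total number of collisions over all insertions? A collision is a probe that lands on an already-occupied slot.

2

Insert 923: h=3, slot 3 empty -> index 3.
Insert 403: h=3, h2=4, slot 3 occupied -> index 2.
Insert 653: h=3, h2=2, slot 3 occupied -> index 0.
Insert 191: h=1, slot 1 empty -> index 1.
Table: [653, 191, 403, 923, -]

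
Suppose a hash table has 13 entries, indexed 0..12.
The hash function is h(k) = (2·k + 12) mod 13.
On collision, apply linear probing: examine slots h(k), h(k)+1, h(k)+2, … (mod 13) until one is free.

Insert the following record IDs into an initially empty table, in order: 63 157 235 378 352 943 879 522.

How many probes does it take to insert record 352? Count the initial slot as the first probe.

4

63 hashes to 8; slot 8 is free -> place at 8.
157 hashes to 1; slot 1 is free -> place at 1.
235 hashes to 1; 1 taken -> place at 2.
378 hashes to 1; 1,2 taken -> place at 3.
352 hashes to 1; 1,2,3 taken -> place at 4.
943 hashes to 0; slot 0 is free -> place at 0.
879 hashes to 2; 2,3,4 taken -> place at 5.
522 hashes to 3; 3,4,5 taken -> place at 6.
Table: [943, 157, 235, 378, 352, 879, 522, ., 63, ., ., ., .]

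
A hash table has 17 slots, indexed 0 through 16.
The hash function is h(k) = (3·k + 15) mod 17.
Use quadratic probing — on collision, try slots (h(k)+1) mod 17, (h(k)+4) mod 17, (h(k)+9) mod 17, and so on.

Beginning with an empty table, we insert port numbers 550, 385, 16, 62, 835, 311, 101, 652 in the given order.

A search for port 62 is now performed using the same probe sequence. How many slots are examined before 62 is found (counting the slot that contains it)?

550 hashes to 16; slot 16 is free -> place at 16.
385 hashes to 14; slot 14 is free -> place at 14.
16 hashes to 12; slot 12 is free -> place at 12.
62 hashes to 14; 14 taken -> place at 15.
835 hashes to 4; slot 4 is free -> place at 4.
311 hashes to 13; slot 13 is free -> place at 13.
101 hashes to 12; 12,13,16,4 taken -> place at 11.
652 hashes to 16; 16 taken -> place at 0.
Table: [652, -, -, -, 835, -, -, -, -, -, -, 101, 16, 311, 385, 62, 550]
Lookup 62: h=14, probe 14,15 → found at 15.

2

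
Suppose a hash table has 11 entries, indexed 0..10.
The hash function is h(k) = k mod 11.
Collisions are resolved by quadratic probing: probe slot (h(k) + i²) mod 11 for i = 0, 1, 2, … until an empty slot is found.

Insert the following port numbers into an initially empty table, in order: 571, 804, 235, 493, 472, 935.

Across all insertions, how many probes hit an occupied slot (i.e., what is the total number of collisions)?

571: h=10 -> slot 10
804: h=1 -> slot 1
235: h=4 -> slot 4
493: h=9 -> slot 9
472: h=10, probe 10,0 -> slot 0
935: h=0, probe 0,1,4,9,5 -> slot 5
Table: [472, 804, -, -, 235, 935, -, -, -, 493, 571]

5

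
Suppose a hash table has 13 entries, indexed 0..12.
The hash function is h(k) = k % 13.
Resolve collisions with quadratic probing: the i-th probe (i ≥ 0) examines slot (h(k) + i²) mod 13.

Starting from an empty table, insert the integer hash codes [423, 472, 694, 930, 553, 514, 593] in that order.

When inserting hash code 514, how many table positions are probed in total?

423 hashes to 7; slot 7 is free => place at 7.
472 hashes to 4; slot 4 is free => place at 4.
694 hashes to 5; slot 5 is free => place at 5.
930 hashes to 7; 7 taken => place at 8.
553 hashes to 7; 7,8 taken => place at 11.
514 hashes to 7; 7,8,11 taken => place at 3.
593 hashes to 8; 8 taken => place at 9.
Table: [-, -, -, 514, 472, 694, -, 423, 930, 593, -, 553, -]

4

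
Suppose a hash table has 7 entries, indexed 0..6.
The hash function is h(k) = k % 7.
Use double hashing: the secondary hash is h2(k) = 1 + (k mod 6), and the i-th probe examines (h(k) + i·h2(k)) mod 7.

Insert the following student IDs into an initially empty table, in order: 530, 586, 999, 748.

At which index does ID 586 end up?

530 hashes to 5; slot 5 is free -> place at 5.
586 hashes to 5, h2=5; 5 taken -> place at 3.
999 hashes to 5, h2=4; 5 taken -> place at 2.
748 hashes to 6; slot 6 is free -> place at 6.
Table: [., ., 999, 586, ., 530, 748]

3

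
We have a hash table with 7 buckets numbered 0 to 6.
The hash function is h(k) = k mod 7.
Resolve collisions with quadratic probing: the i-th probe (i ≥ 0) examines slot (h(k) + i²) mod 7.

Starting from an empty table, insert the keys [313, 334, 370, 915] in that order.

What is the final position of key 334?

6

313 hashes to 5; slot 5 is free => place at 5.
334 hashes to 5; 5 taken => place at 6.
370 hashes to 6; 6 taken => place at 0.
915 hashes to 5; 5,6 taken => place at 2.
Table: [370, _, 915, _, _, 313, 334]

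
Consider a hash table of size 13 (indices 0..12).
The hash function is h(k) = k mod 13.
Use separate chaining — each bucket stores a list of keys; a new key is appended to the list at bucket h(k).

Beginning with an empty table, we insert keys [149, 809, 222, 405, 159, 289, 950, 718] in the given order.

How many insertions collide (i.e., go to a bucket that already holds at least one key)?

149 → bucket 6
809 → bucket 3
222 → bucket 1
405 → bucket 2
159 → bucket 3 (collision)
289 → bucket 3 (collision)
950 → bucket 1 (collision)
718 → bucket 3 (collision)
Final buckets:
0: —
1: 222 -> 950
2: 405
3: 809 -> 159 -> 289 -> 718
4: —
5: —
6: 149
7: —
8: —
9: —
10: —
11: —
12: —

4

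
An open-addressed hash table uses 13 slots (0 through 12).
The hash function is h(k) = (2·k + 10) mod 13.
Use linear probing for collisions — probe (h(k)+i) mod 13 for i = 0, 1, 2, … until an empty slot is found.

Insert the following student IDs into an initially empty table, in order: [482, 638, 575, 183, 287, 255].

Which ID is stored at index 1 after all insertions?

Insert 482: h=12, slot 12 empty => index 12.
Insert 638: h=12, slot 12 occupied => index 0.
Insert 575: h=3, slot 3 empty => index 3.
Insert 183: h=12, slots 12,0 occupied => index 1.
Insert 287: h=12, slots 12,0,1 occupied => index 2.
Insert 255: h=0, slots 0,1,2,3 occupied => index 4.
Table: [638, 183, 287, 575, 255, ∅, ∅, ∅, ∅, ∅, ∅, ∅, 482]

183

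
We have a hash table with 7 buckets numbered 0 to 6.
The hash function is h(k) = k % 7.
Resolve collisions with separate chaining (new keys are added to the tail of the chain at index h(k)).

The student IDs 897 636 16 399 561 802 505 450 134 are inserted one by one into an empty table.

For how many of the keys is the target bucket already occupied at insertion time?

Insert 897: h=1, bucket 1 empty -> new chain.
Insert 636: h=6, bucket 6 empty -> new chain.
Insert 16: h=2, bucket 2 empty -> new chain.
Insert 399: h=0, bucket 0 empty -> new chain.
Insert 561: h=1, bucket 1 nonempty -> append to chain.
Insert 802: h=4, bucket 4 empty -> new chain.
Insert 505: h=1, bucket 1 nonempty -> append to chain.
Insert 450: h=2, bucket 2 nonempty -> append to chain.
Insert 134: h=1, bucket 1 nonempty -> append to chain.
Final buckets:
0: 399
1: 897 -> 561 -> 505 -> 134
2: 16 -> 450
3: -
4: 802
5: -
6: 636

4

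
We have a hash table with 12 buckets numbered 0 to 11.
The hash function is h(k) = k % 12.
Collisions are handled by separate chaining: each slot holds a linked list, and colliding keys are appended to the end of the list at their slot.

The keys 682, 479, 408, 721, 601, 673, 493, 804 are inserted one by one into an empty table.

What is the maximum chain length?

682 → bucket 10
479 → bucket 11
408 → bucket 0
721 → bucket 1
601 → bucket 1 (collision)
673 → bucket 1 (collision)
493 → bucket 1 (collision)
804 → bucket 0 (collision)
Final buckets:
0: 408 -> 804
1: 721 -> 601 -> 673 -> 493
2: _
3: _
4: _
5: _
6: _
7: _
8: _
9: _
10: 682
11: 479

4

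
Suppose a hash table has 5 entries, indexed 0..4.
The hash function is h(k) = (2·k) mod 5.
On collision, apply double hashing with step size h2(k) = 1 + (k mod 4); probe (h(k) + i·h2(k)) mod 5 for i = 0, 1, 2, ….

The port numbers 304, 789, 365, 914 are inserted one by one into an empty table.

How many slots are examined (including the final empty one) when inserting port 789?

2

304: h=3 -> slot 3
789: h=3, h2=2, probe 3,0 -> slot 0
365: h=0, h2=2, probe 0,2 -> slot 2
914: h=3, h2=3, probe 3,1 -> slot 1
Table: [789, 914, 365, 304, _]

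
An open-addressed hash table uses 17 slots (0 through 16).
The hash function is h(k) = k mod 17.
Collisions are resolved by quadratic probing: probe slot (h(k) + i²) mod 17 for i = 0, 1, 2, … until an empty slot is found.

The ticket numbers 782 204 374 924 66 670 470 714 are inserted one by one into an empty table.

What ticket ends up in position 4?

782 hashes to 0; slot 0 is free → place at 0.
204 hashes to 0; 0 taken → place at 1.
374 hashes to 0; 0,1 taken → place at 4.
924 hashes to 6; slot 6 is free → place at 6.
66 hashes to 15; slot 15 is free → place at 15.
670 hashes to 7; slot 7 is free → place at 7.
470 hashes to 11; slot 11 is free → place at 11.
714 hashes to 0; 0,1,4 taken → place at 9.
Table: [782, 204, _, _, 374, _, 924, 670, _, 714, _, 470, _, _, _, 66, _]

374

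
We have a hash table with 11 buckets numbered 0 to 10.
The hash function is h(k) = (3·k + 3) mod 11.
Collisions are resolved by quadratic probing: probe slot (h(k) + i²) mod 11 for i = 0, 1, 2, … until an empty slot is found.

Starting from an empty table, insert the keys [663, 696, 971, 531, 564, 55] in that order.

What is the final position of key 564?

6

663: h=1 -> slot 1
696: h=1, probe 1,2 -> slot 2
971: h=1, probe 1,2,5 -> slot 5
531: h=1, probe 1,2,5,10 -> slot 10
564: h=1, probe 1,2,5,10,6 -> slot 6
55: h=3 -> slot 3
Table: [_, 663, 696, 55, _, 971, 564, _, _, _, 531]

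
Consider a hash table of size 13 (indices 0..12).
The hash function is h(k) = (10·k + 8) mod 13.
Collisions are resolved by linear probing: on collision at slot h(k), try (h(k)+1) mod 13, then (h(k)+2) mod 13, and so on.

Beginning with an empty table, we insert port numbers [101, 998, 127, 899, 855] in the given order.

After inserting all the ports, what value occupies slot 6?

101 hashes to 4; slot 4 is free → place at 4.
998 hashes to 4; 4 taken → place at 5.
127 hashes to 4; 4,5 taken → place at 6.
899 hashes to 2; slot 2 is free → place at 2.
855 hashes to 4; 4,5,6 taken → place at 7.
Table: [∅, ∅, 899, ∅, 101, 998, 127, 855, ∅, ∅, ∅, ∅, ∅]

127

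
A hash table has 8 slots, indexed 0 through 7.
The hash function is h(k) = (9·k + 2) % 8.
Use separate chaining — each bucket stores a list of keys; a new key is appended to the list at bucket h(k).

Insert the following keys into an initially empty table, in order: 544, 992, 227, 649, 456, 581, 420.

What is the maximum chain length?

Insert 544: h=2, bucket 2 empty → new chain.
Insert 992: h=2, bucket 2 nonempty → append to chain.
Insert 227: h=5, bucket 5 empty → new chain.
Insert 649: h=3, bucket 3 empty → new chain.
Insert 456: h=2, bucket 2 nonempty → append to chain.
Insert 581: h=7, bucket 7 empty → new chain.
Insert 420: h=6, bucket 6 empty → new chain.
Final buckets:
0: _
1: _
2: 544 -> 992 -> 456
3: 649
4: _
5: 227
6: 420
7: 581

3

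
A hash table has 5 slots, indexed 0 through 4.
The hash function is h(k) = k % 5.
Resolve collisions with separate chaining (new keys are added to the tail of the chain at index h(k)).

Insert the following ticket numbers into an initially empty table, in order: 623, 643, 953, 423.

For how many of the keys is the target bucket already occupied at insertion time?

3

Insert 623: h=3, bucket 3 empty → new chain.
Insert 643: h=3, bucket 3 nonempty → append to chain.
Insert 953: h=3, bucket 3 nonempty → append to chain.
Insert 423: h=3, bucket 3 nonempty → append to chain.
Final buckets:
0: .
1: .
2: .
3: 623 -> 643 -> 953 -> 423
4: .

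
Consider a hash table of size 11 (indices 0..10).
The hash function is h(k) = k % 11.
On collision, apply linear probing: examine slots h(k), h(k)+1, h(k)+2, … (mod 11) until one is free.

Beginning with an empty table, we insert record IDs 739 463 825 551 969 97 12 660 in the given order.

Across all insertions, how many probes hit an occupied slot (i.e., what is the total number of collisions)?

739 hashes to 2; slot 2 is free → place at 2.
463 hashes to 1; slot 1 is free → place at 1.
825 hashes to 0; slot 0 is free → place at 0.
551 hashes to 1; 1,2 taken → place at 3.
969 hashes to 1; 1,2,3 taken → place at 4.
97 hashes to 9; slot 9 is free → place at 9.
12 hashes to 1; 1,2,3,4 taken → place at 5.
660 hashes to 0; 0,1,2,3,4,5 taken → place at 6.
Table: [825, 463, 739, 551, 969, 12, 660, _, _, 97, _]

15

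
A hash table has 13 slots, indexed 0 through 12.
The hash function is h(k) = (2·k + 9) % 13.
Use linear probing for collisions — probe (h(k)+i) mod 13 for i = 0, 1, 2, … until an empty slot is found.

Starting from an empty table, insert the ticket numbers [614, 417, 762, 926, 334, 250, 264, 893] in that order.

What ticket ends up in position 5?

264

Insert 614: h=2, slot 2 empty → index 2.
Insert 417: h=11, slot 11 empty → index 11.
Insert 762: h=12, slot 12 empty → index 12.
Insert 926: h=2, slot 2 occupied → index 3.
Insert 334: h=1, slot 1 empty → index 1.
Insert 250: h=2, slots 2,3 occupied → index 4.
Insert 264: h=4, slot 4 occupied → index 5.
Insert 893: h=1, slots 1,2,3,4,5 occupied → index 6.
Table: [-, 334, 614, 926, 250, 264, 893, -, -, -, -, 417, 762]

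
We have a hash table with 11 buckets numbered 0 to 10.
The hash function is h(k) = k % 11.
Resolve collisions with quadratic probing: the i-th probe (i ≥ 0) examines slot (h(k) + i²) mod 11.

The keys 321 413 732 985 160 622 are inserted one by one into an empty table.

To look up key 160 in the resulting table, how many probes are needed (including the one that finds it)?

4

Insert 321: h=2, slot 2 empty => index 2.
Insert 413: h=6, slot 6 empty => index 6.
Insert 732: h=6, slot 6 occupied => index 7.
Insert 985: h=6, slots 6,7 occupied => index 10.
Insert 160: h=6, slots 6,7,10 occupied => index 4.
Insert 622: h=6, slots 6,7,10,4 occupied => index 0.
Table: [622, —, 321, —, 160, —, 413, 732, —, —, 985]
Lookup 160: h=6, probe 6,7,10,4 → found at 4.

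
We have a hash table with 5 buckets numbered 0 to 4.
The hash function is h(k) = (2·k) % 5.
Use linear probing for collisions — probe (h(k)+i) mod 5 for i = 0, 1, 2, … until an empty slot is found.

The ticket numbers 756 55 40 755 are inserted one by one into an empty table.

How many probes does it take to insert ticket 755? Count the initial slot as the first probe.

756: h=2 => slot 2
55: h=0 => slot 0
40: h=0, probe 0,1 => slot 1
755: h=0, probe 0,1,2,3 => slot 3
Table: [55, 40, 756, 755, .]

4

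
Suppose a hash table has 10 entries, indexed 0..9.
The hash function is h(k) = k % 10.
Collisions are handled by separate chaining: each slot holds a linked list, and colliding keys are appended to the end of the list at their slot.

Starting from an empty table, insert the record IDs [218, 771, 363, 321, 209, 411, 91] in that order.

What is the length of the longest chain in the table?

4

Insert 218: h=8, bucket 8 empty -> new chain.
Insert 771: h=1, bucket 1 empty -> new chain.
Insert 363: h=3, bucket 3 empty -> new chain.
Insert 321: h=1, bucket 1 nonempty -> append to chain.
Insert 209: h=9, bucket 9 empty -> new chain.
Insert 411: h=1, bucket 1 nonempty -> append to chain.
Insert 91: h=1, bucket 1 nonempty -> append to chain.
Final buckets:
0: -
1: 771 -> 321 -> 411 -> 91
2: -
3: 363
4: -
5: -
6: -
7: -
8: 218
9: 209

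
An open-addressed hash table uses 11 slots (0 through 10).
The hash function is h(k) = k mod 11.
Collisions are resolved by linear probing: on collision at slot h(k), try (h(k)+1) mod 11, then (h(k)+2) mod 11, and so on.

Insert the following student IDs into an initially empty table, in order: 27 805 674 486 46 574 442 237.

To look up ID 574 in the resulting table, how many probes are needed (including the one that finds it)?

6

27: h=5 => slot 5
805: h=2 => slot 2
674: h=3 => slot 3
486: h=2, probe 2,3,4 => slot 4
46: h=2, probe 2,3,4,5,6 => slot 6
574: h=2, probe 2,3,4,5,6,7 => slot 7
442: h=2, probe 2,3,4,5,6,7,8 => slot 8
237: h=6, probe 6,7,8,9 => slot 9
Table: [-, -, 805, 674, 486, 27, 46, 574, 442, 237, -]
Lookup 574: h=2, probe 2,3,4,5,6,7 → found at 7.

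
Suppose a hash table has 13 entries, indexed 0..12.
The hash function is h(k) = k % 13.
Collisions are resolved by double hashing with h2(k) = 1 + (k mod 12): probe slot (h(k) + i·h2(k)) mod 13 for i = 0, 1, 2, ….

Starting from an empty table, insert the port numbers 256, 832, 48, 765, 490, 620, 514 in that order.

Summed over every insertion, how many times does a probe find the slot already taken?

Insert 256: h=9, slot 9 empty → index 9.
Insert 832: h=0, slot 0 empty → index 0.
Insert 48: h=9, h2=1, slot 9 occupied → index 10.
Insert 765: h=11, slot 11 empty → index 11.
Insert 490: h=9, h2=11, slot 9 occupied → index 7.
Insert 620: h=9, h2=9, slot 9 occupied → index 5.
Insert 514: h=7, h2=11, slots 7,5 occupied → index 3.
Table: [832, —, —, 514, —, 620, —, 490, —, 256, 48, 765, —]

5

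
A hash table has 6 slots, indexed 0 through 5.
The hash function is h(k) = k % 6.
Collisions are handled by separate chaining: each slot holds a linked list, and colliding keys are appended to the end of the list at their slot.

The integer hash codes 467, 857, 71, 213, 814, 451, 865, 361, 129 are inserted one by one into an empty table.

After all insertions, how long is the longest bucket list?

3

Insert 467: h=5, bucket 5 empty -> new chain.
Insert 857: h=5, bucket 5 nonempty -> append to chain.
Insert 71: h=5, bucket 5 nonempty -> append to chain.
Insert 213: h=3, bucket 3 empty -> new chain.
Insert 814: h=4, bucket 4 empty -> new chain.
Insert 451: h=1, bucket 1 empty -> new chain.
Insert 865: h=1, bucket 1 nonempty -> append to chain.
Insert 361: h=1, bucket 1 nonempty -> append to chain.
Insert 129: h=3, bucket 3 nonempty -> append to chain.
Final buckets:
0: _
1: 451 -> 865 -> 361
2: _
3: 213 -> 129
4: 814
5: 467 -> 857 -> 71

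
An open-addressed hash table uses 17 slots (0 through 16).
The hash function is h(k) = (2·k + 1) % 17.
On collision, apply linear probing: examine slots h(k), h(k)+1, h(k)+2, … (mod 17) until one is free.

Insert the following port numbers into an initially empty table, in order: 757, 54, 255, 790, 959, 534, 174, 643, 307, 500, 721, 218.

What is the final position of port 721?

Insert 757: h=2, slot 2 empty => index 2.
Insert 54: h=7, slot 7 empty => index 7.
Insert 255: h=1, slot 1 empty => index 1.
Insert 790: h=0, slot 0 empty => index 0.
Insert 959: h=15, slot 15 empty => index 15.
Insert 534: h=15, slot 15 occupied => index 16.
Insert 174: h=9, slot 9 empty => index 9.
Insert 643: h=12, slot 12 empty => index 12.
Insert 307: h=3, slot 3 empty => index 3.
Insert 500: h=15, slots 15,16,0,1,2,3 occupied => index 4.
Insert 721: h=15, slots 15,16,0,1,2,3,4 occupied => index 5.
Insert 218: h=12, slot 12 occupied => index 13.
Table: [790, 255, 757, 307, 500, 721, ., 54, ., 174, ., ., 643, 218, ., 959, 534]

5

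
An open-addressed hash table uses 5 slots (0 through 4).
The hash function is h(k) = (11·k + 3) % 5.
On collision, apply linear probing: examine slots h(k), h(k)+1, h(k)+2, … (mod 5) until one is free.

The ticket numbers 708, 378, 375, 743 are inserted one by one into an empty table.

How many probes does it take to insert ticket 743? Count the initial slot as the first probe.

Insert 708: h=1, slot 1 empty => index 1.
Insert 378: h=1, slot 1 occupied => index 2.
Insert 375: h=3, slot 3 empty => index 3.
Insert 743: h=1, slots 1,2,3 occupied => index 4.
Table: [—, 708, 378, 375, 743]

4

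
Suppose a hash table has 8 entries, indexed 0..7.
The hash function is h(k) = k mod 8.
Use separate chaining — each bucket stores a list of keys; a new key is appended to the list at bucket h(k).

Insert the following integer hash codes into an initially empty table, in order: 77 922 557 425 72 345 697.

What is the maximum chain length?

3

Insert 77: h=5, bucket 5 empty → new chain.
Insert 922: h=2, bucket 2 empty → new chain.
Insert 557: h=5, bucket 5 nonempty → append to chain.
Insert 425: h=1, bucket 1 empty → new chain.
Insert 72: h=0, bucket 0 empty → new chain.
Insert 345: h=1, bucket 1 nonempty → append to chain.
Insert 697: h=1, bucket 1 nonempty → append to chain.
Final buckets:
0: 72
1: 425 -> 345 -> 697
2: 922
3: -
4: -
5: 77 -> 557
6: -
7: -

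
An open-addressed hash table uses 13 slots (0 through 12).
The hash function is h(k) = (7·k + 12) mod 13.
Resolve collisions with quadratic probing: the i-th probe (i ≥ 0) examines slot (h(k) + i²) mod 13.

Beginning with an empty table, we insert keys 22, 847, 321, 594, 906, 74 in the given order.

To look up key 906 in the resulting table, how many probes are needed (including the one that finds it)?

Insert 22: h=10, slot 10 empty => index 10.
Insert 847: h=0, slot 0 empty => index 0.
Insert 321: h=10, slot 10 occupied => index 11.
Insert 594: h=10, slots 10,11 occupied => index 1.
Insert 906: h=10, slots 10,11,1 occupied => index 6.
Insert 74: h=10, slots 10,11,1,6,0 occupied => index 9.
Table: [847, 594, -, -, -, -, 906, -, -, 74, 22, 321, -]
Lookup 906: h=10, probe 10,11,1,6 → found at 6.

4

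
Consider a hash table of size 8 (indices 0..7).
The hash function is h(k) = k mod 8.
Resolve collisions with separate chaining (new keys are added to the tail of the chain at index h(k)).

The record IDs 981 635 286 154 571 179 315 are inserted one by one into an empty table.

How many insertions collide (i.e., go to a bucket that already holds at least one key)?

3

Insert 981: h=5, bucket 5 empty -> new chain.
Insert 635: h=3, bucket 3 empty -> new chain.
Insert 286: h=6, bucket 6 empty -> new chain.
Insert 154: h=2, bucket 2 empty -> new chain.
Insert 571: h=3, bucket 3 nonempty -> append to chain.
Insert 179: h=3, bucket 3 nonempty -> append to chain.
Insert 315: h=3, bucket 3 nonempty -> append to chain.
Final buckets:
0: _
1: _
2: 154
3: 635 -> 571 -> 179 -> 315
4: _
5: 981
6: 286
7: _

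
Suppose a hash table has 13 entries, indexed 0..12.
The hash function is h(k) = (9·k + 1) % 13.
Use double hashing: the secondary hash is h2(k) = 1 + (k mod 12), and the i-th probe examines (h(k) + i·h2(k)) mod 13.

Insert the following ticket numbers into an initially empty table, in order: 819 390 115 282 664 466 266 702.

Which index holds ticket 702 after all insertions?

2

819 hashes to 1; slot 1 is free => place at 1.
390 hashes to 1, h2=7; 1 taken => place at 8.
115 hashes to 9; slot 9 is free => place at 9.
282 hashes to 4; slot 4 is free => place at 4.
664 hashes to 10; slot 10 is free => place at 10.
466 hashes to 9, h2=11; 9 taken => place at 7.
266 hashes to 3; slot 3 is free => place at 3.
702 hashes to 1, h2=7; 1,8 taken => place at 2.
Table: [-, 819, 702, 266, 282, -, -, 466, 390, 115, 664, -, -]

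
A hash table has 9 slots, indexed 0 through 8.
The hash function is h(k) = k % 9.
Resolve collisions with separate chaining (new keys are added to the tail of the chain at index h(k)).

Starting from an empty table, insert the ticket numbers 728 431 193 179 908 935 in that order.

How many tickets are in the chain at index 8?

5

728 → bucket 8
431 → bucket 8 (collision)
193 → bucket 4
179 → bucket 8 (collision)
908 → bucket 8 (collision)
935 → bucket 8 (collision)
Final buckets:
0: -
1: -
2: -
3: -
4: 193
5: -
6: -
7: -
8: 728 -> 431 -> 179 -> 908 -> 935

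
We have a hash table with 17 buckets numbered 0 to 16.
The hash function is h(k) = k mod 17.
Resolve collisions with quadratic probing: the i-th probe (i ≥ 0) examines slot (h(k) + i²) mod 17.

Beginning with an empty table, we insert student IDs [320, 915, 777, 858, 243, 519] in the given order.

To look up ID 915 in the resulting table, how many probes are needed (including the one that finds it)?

2

Insert 320: h=14, slot 14 empty -> index 14.
Insert 915: h=14, slot 14 occupied -> index 15.
Insert 777: h=12, slot 12 empty -> index 12.
Insert 858: h=8, slot 8 empty -> index 8.
Insert 243: h=5, slot 5 empty -> index 5.
Insert 519: h=9, slot 9 empty -> index 9.
Table: [_, _, _, _, _, 243, _, _, 858, 519, _, _, 777, _, 320, 915, _]
Lookup 915: h=14, probe 14,15 → found at 15.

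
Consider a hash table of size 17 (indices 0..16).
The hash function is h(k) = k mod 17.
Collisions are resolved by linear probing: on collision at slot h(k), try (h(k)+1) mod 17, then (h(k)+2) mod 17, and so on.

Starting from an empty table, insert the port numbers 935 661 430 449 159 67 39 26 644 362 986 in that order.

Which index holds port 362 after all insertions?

935: h=0 → slot 0
661: h=15 → slot 15
430: h=5 → slot 5
449: h=7 → slot 7
159: h=6 → slot 6
67: h=16 → slot 16
39: h=5, probe 5,6,7,8 → slot 8
26: h=9 → slot 9
644: h=15, probe 15,16,0,1 → slot 1
362: h=5, probe 5,6,7,8,9,10 → slot 10
986: h=0, probe 0,1,2 → slot 2
Table: [935, 644, 986, —, —, 430, 159, 449, 39, 26, 362, —, —, —, —, 661, 67]

10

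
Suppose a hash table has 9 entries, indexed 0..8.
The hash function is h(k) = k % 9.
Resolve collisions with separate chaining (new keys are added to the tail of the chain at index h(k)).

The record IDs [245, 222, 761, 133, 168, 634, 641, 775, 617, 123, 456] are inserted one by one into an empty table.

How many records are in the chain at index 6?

4

Insert 245: h=2, bucket 2 empty → new chain.
Insert 222: h=6, bucket 6 empty → new chain.
Insert 761: h=5, bucket 5 empty → new chain.
Insert 133: h=7, bucket 7 empty → new chain.
Insert 168: h=6, bucket 6 nonempty → append to chain.
Insert 634: h=4, bucket 4 empty → new chain.
Insert 641: h=2, bucket 2 nonempty → append to chain.
Insert 775: h=1, bucket 1 empty → new chain.
Insert 617: h=5, bucket 5 nonempty → append to chain.
Insert 123: h=6, bucket 6 nonempty → append to chain.
Insert 456: h=6, bucket 6 nonempty → append to chain.
Final buckets:
0: _
1: 775
2: 245 -> 641
3: _
4: 634
5: 761 -> 617
6: 222 -> 168 -> 123 -> 456
7: 133
8: _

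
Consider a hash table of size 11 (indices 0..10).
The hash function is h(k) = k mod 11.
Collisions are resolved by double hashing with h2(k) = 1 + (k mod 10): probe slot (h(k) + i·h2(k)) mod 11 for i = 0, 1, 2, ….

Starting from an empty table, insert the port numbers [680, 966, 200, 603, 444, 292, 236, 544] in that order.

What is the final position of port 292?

680: h=9 => slot 9
966: h=9, h2=7, probe 9,5 => slot 5
200: h=2 => slot 2
603: h=9, h2=4, probe 9,2,6 => slot 6
444: h=4 => slot 4
292: h=6, h2=3, probe 6,9,1 => slot 1
236: h=5, h2=7, probe 5,1,8 => slot 8
544: h=5, h2=5, probe 5,10 => slot 10
Table: [_, 292, 200, _, 444, 966, 603, _, 236, 680, 544]

1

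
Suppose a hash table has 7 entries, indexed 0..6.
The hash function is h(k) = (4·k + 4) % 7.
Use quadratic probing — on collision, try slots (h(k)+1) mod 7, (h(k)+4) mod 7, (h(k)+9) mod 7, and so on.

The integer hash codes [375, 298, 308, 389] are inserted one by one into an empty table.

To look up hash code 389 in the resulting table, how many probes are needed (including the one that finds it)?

3

375: h=6 → slot 6
298: h=6, probe 6,0 → slot 0
308: h=4 → slot 4
389: h=6, probe 6,0,3 → slot 3
Table: [298, _, _, 389, 308, _, 375]
Lookup 389: h=6, probe 6,0,3 → found at 3.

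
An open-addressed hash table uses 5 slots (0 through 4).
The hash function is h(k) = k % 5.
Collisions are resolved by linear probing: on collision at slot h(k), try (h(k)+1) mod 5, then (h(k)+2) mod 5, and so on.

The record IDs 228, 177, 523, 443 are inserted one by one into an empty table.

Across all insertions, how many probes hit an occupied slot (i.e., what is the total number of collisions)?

3

228: h=3 => slot 3
177: h=2 => slot 2
523: h=3, probe 3,4 => slot 4
443: h=3, probe 3,4,0 => slot 0
Table: [443, ∅, 177, 228, 523]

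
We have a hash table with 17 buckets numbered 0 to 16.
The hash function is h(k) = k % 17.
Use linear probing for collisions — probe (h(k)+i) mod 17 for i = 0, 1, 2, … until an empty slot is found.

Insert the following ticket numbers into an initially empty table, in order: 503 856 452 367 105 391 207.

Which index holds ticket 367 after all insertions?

12

Insert 503: h=10, slot 10 empty -> index 10.
Insert 856: h=6, slot 6 empty -> index 6.
Insert 452: h=10, slot 10 occupied -> index 11.
Insert 367: h=10, slots 10,11 occupied -> index 12.
Insert 105: h=3, slot 3 empty -> index 3.
Insert 391: h=0, slot 0 empty -> index 0.
Insert 207: h=3, slot 3 occupied -> index 4.
Table: [391, ., ., 105, 207, ., 856, ., ., ., 503, 452, 367, ., ., ., .]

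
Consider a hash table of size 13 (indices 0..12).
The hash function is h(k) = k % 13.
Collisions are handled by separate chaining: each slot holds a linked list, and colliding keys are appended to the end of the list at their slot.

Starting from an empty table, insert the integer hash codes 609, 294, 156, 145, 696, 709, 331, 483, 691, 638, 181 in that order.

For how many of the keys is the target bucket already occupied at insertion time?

3

Insert 609: h=11, bucket 11 empty → new chain.
Insert 294: h=8, bucket 8 empty → new chain.
Insert 156: h=0, bucket 0 empty → new chain.
Insert 145: h=2, bucket 2 empty → new chain.
Insert 696: h=7, bucket 7 empty → new chain.
Insert 709: h=7, bucket 7 nonempty → append to chain.
Insert 331: h=6, bucket 6 empty → new chain.
Insert 483: h=2, bucket 2 nonempty → append to chain.
Insert 691: h=2, bucket 2 nonempty → append to chain.
Insert 638: h=1, bucket 1 empty → new chain.
Insert 181: h=12, bucket 12 empty → new chain.
Final buckets:
0: 156
1: 638
2: 145 -> 483 -> 691
3: —
4: —
5: —
6: 331
7: 696 -> 709
8: 294
9: —
10: —
11: 609
12: 181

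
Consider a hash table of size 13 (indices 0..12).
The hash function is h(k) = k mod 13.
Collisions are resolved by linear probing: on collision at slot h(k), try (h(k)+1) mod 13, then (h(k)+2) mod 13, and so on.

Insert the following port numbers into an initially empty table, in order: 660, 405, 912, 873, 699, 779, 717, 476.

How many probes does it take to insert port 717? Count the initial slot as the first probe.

4

Insert 660: h=10, slot 10 empty -> index 10.
Insert 405: h=2, slot 2 empty -> index 2.
Insert 912: h=2, slot 2 occupied -> index 3.
Insert 873: h=2, slots 2,3 occupied -> index 4.
Insert 699: h=10, slot 10 occupied -> index 11.
Insert 779: h=12, slot 12 empty -> index 12.
Insert 717: h=2, slots 2,3,4 occupied -> index 5.
Insert 476: h=8, slot 8 empty -> index 8.
Table: [., ., 405, 912, 873, 717, ., ., 476, ., 660, 699, 779]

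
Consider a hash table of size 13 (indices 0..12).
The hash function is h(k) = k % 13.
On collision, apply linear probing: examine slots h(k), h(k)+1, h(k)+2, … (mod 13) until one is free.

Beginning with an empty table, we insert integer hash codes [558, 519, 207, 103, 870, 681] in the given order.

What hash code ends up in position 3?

870

Insert 558: h=12, slot 12 empty -> index 12.
Insert 519: h=12, slot 12 occupied -> index 0.
Insert 207: h=12, slots 12,0 occupied -> index 1.
Insert 103: h=12, slots 12,0,1 occupied -> index 2.
Insert 870: h=12, slots 12,0,1,2 occupied -> index 3.
Insert 681: h=5, slot 5 empty -> index 5.
Table: [519, 207, 103, 870, ., 681, ., ., ., ., ., ., 558]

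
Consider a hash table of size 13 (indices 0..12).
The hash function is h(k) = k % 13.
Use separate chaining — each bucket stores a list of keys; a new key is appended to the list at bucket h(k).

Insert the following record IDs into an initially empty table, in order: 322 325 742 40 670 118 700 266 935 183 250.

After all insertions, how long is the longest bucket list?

322 -> bucket 10
325 -> bucket 0
742 -> bucket 1
40 -> bucket 1 (collision)
670 -> bucket 7
118 -> bucket 1 (collision)
700 -> bucket 11
266 -> bucket 6
935 -> bucket 12
183 -> bucket 1 (collision)
250 -> bucket 3
Final buckets:
0: 325
1: 742 -> 40 -> 118 -> 183
2: -
3: 250
4: -
5: -
6: 266
7: 670
8: -
9: -
10: 322
11: 700
12: 935

4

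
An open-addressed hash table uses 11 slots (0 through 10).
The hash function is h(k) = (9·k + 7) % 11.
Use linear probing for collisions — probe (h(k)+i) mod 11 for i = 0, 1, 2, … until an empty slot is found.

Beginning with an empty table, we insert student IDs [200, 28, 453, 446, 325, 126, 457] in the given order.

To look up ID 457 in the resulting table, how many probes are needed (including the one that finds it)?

5

200: h=3 → slot 3
28: h=6 → slot 6
453: h=3, probe 3,4 → slot 4
446: h=6, probe 6,7 → slot 7
325: h=6, probe 6,7,8 → slot 8
126: h=8, probe 8,9 → slot 9
457: h=6, probe 6,7,8,9,10 → slot 10
Table: [., ., ., 200, 453, ., 28, 446, 325, 126, 457]
Lookup 457: h=6, probe 6,7,8,9,10 → found at 10.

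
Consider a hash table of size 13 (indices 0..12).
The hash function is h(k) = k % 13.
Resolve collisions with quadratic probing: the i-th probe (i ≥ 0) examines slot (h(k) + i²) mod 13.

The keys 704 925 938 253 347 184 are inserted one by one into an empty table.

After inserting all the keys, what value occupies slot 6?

938

Insert 704: h=2, slot 2 empty => index 2.
Insert 925: h=2, slot 2 occupied => index 3.
Insert 938: h=2, slots 2,3 occupied => index 6.
Insert 253: h=6, slot 6 occupied => index 7.
Insert 347: h=9, slot 9 empty => index 9.
Insert 184: h=2, slots 2,3,6 occupied => index 11.
Table: [_, _, 704, 925, _, _, 938, 253, _, 347, _, 184, _]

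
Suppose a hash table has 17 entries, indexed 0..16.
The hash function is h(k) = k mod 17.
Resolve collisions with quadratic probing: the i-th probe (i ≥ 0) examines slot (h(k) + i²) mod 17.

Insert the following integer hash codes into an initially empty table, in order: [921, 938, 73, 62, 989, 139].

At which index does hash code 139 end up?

921: h=3 => slot 3
938: h=3, probe 3,4 => slot 4
73: h=5 => slot 5
62: h=11 => slot 11
989: h=3, probe 3,4,7 => slot 7
139: h=3, probe 3,4,7,12 => slot 12
Table: [., ., ., 921, 938, 73, ., 989, ., ., ., 62, 139, ., ., ., .]

12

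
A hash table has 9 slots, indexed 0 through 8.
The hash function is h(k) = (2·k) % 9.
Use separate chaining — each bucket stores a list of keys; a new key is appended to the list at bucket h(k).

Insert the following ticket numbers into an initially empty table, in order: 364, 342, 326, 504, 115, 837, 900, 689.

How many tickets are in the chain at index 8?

364 -> bucket 8
342 -> bucket 0
326 -> bucket 4
504 -> bucket 0 (collision)
115 -> bucket 5
837 -> bucket 0 (collision)
900 -> bucket 0 (collision)
689 -> bucket 1
Final buckets:
0: 342 -> 504 -> 837 -> 900
1: 689
2: ∅
3: ∅
4: 326
5: 115
6: ∅
7: ∅
8: 364

1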